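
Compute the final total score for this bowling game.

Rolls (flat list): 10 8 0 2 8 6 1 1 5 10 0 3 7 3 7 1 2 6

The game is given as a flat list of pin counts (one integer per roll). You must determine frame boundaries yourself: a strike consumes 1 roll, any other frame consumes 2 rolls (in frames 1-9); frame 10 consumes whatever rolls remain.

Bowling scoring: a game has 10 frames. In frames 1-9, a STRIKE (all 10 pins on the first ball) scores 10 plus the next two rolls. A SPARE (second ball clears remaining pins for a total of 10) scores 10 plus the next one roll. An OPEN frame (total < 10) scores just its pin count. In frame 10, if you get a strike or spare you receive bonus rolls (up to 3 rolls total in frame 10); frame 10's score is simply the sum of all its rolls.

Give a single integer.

Answer: 104

Derivation:
Frame 1: STRIKE. 10 + next two rolls (8+0) = 18. Cumulative: 18
Frame 2: OPEN (8+0=8). Cumulative: 26
Frame 3: SPARE (2+8=10). 10 + next roll (6) = 16. Cumulative: 42
Frame 4: OPEN (6+1=7). Cumulative: 49
Frame 5: OPEN (1+5=6). Cumulative: 55
Frame 6: STRIKE. 10 + next two rolls (0+3) = 13. Cumulative: 68
Frame 7: OPEN (0+3=3). Cumulative: 71
Frame 8: SPARE (7+3=10). 10 + next roll (7) = 17. Cumulative: 88
Frame 9: OPEN (7+1=8). Cumulative: 96
Frame 10: OPEN. Sum of all frame-10 rolls (2+6) = 8. Cumulative: 104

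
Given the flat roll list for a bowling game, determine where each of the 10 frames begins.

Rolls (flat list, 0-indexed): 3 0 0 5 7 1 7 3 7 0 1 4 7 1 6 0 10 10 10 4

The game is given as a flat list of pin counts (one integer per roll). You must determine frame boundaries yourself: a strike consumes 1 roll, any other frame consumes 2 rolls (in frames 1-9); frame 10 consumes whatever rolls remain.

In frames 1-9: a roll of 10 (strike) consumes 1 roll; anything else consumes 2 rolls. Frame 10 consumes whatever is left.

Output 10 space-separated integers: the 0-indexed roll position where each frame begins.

Answer: 0 2 4 6 8 10 12 14 16 17

Derivation:
Frame 1 starts at roll index 0: rolls=3,0 (sum=3), consumes 2 rolls
Frame 2 starts at roll index 2: rolls=0,5 (sum=5), consumes 2 rolls
Frame 3 starts at roll index 4: rolls=7,1 (sum=8), consumes 2 rolls
Frame 4 starts at roll index 6: rolls=7,3 (sum=10), consumes 2 rolls
Frame 5 starts at roll index 8: rolls=7,0 (sum=7), consumes 2 rolls
Frame 6 starts at roll index 10: rolls=1,4 (sum=5), consumes 2 rolls
Frame 7 starts at roll index 12: rolls=7,1 (sum=8), consumes 2 rolls
Frame 8 starts at roll index 14: rolls=6,0 (sum=6), consumes 2 rolls
Frame 9 starts at roll index 16: roll=10 (strike), consumes 1 roll
Frame 10 starts at roll index 17: 3 remaining rolls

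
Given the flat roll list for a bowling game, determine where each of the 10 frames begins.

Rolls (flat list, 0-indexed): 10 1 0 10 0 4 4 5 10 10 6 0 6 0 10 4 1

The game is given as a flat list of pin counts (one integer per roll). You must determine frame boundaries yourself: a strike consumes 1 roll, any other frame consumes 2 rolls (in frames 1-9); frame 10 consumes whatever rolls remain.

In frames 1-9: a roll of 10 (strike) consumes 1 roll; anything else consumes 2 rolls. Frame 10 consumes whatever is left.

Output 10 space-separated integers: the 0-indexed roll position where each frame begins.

Frame 1 starts at roll index 0: roll=10 (strike), consumes 1 roll
Frame 2 starts at roll index 1: rolls=1,0 (sum=1), consumes 2 rolls
Frame 3 starts at roll index 3: roll=10 (strike), consumes 1 roll
Frame 4 starts at roll index 4: rolls=0,4 (sum=4), consumes 2 rolls
Frame 5 starts at roll index 6: rolls=4,5 (sum=9), consumes 2 rolls
Frame 6 starts at roll index 8: roll=10 (strike), consumes 1 roll
Frame 7 starts at roll index 9: roll=10 (strike), consumes 1 roll
Frame 8 starts at roll index 10: rolls=6,0 (sum=6), consumes 2 rolls
Frame 9 starts at roll index 12: rolls=6,0 (sum=6), consumes 2 rolls
Frame 10 starts at roll index 14: 3 remaining rolls

Answer: 0 1 3 4 6 8 9 10 12 14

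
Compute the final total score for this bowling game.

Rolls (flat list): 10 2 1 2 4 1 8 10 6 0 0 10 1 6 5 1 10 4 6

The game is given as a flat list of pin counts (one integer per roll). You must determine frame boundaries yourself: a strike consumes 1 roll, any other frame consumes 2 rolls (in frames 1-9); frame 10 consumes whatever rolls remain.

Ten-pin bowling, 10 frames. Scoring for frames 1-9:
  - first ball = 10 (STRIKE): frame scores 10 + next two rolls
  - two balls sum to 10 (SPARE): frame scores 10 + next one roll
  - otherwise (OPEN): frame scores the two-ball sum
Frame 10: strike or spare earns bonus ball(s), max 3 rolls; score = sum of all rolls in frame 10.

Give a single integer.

Frame 1: STRIKE. 10 + next two rolls (2+1) = 13. Cumulative: 13
Frame 2: OPEN (2+1=3). Cumulative: 16
Frame 3: OPEN (2+4=6). Cumulative: 22
Frame 4: OPEN (1+8=9). Cumulative: 31
Frame 5: STRIKE. 10 + next two rolls (6+0) = 16. Cumulative: 47
Frame 6: OPEN (6+0=6). Cumulative: 53
Frame 7: SPARE (0+10=10). 10 + next roll (1) = 11. Cumulative: 64
Frame 8: OPEN (1+6=7). Cumulative: 71
Frame 9: OPEN (5+1=6). Cumulative: 77
Frame 10: STRIKE. Sum of all frame-10 rolls (10+4+6) = 20. Cumulative: 97

Answer: 97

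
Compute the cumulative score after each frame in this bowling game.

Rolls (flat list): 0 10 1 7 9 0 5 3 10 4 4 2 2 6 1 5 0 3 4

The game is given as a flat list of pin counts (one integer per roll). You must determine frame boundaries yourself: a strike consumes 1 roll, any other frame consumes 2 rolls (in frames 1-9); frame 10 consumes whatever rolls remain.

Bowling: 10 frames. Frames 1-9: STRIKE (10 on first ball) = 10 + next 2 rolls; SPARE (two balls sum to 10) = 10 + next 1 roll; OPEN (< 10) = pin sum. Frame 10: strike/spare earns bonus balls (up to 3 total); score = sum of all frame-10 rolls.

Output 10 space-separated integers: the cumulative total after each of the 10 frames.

Answer: 11 19 28 36 54 62 66 73 78 85

Derivation:
Frame 1: SPARE (0+10=10). 10 + next roll (1) = 11. Cumulative: 11
Frame 2: OPEN (1+7=8). Cumulative: 19
Frame 3: OPEN (9+0=9). Cumulative: 28
Frame 4: OPEN (5+3=8). Cumulative: 36
Frame 5: STRIKE. 10 + next two rolls (4+4) = 18. Cumulative: 54
Frame 6: OPEN (4+4=8). Cumulative: 62
Frame 7: OPEN (2+2=4). Cumulative: 66
Frame 8: OPEN (6+1=7). Cumulative: 73
Frame 9: OPEN (5+0=5). Cumulative: 78
Frame 10: OPEN. Sum of all frame-10 rolls (3+4) = 7. Cumulative: 85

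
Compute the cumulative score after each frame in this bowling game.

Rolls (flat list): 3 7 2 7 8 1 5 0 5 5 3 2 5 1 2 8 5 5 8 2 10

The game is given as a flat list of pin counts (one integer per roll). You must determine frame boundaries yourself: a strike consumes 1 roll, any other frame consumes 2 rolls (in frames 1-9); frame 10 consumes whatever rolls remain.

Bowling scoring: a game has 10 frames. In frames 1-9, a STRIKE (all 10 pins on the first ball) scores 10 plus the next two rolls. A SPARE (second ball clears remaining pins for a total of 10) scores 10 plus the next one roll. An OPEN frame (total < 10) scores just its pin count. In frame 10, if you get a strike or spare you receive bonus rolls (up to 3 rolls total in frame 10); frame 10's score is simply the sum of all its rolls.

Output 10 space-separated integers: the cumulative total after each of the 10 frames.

Frame 1: SPARE (3+7=10). 10 + next roll (2) = 12. Cumulative: 12
Frame 2: OPEN (2+7=9). Cumulative: 21
Frame 3: OPEN (8+1=9). Cumulative: 30
Frame 4: OPEN (5+0=5). Cumulative: 35
Frame 5: SPARE (5+5=10). 10 + next roll (3) = 13. Cumulative: 48
Frame 6: OPEN (3+2=5). Cumulative: 53
Frame 7: OPEN (5+1=6). Cumulative: 59
Frame 8: SPARE (2+8=10). 10 + next roll (5) = 15. Cumulative: 74
Frame 9: SPARE (5+5=10). 10 + next roll (8) = 18. Cumulative: 92
Frame 10: SPARE. Sum of all frame-10 rolls (8+2+10) = 20. Cumulative: 112

Answer: 12 21 30 35 48 53 59 74 92 112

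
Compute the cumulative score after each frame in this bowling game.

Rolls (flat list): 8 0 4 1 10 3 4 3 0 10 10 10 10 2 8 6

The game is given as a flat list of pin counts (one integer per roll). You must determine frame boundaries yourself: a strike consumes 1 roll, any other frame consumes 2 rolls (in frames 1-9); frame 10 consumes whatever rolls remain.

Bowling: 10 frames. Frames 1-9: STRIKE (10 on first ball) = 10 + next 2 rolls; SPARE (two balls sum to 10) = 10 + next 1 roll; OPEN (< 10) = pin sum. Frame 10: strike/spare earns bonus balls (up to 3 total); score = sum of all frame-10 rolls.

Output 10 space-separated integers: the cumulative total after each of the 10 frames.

Answer: 8 13 30 37 40 70 100 122 142 158

Derivation:
Frame 1: OPEN (8+0=8). Cumulative: 8
Frame 2: OPEN (4+1=5). Cumulative: 13
Frame 3: STRIKE. 10 + next two rolls (3+4) = 17. Cumulative: 30
Frame 4: OPEN (3+4=7). Cumulative: 37
Frame 5: OPEN (3+0=3). Cumulative: 40
Frame 6: STRIKE. 10 + next two rolls (10+10) = 30. Cumulative: 70
Frame 7: STRIKE. 10 + next two rolls (10+10) = 30. Cumulative: 100
Frame 8: STRIKE. 10 + next two rolls (10+2) = 22. Cumulative: 122
Frame 9: STRIKE. 10 + next two rolls (2+8) = 20. Cumulative: 142
Frame 10: SPARE. Sum of all frame-10 rolls (2+8+6) = 16. Cumulative: 158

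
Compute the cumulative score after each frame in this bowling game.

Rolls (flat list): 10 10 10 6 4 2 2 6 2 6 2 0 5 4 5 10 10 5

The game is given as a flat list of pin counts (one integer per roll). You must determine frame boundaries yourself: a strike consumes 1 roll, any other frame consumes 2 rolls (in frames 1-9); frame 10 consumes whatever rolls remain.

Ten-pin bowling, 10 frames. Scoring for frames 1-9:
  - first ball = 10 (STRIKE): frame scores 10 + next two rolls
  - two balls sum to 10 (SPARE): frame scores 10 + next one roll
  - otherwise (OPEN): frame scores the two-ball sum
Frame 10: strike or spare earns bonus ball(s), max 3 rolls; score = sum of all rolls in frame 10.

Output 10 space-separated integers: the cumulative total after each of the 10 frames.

Frame 1: STRIKE. 10 + next two rolls (10+10) = 30. Cumulative: 30
Frame 2: STRIKE. 10 + next two rolls (10+6) = 26. Cumulative: 56
Frame 3: STRIKE. 10 + next two rolls (6+4) = 20. Cumulative: 76
Frame 4: SPARE (6+4=10). 10 + next roll (2) = 12. Cumulative: 88
Frame 5: OPEN (2+2=4). Cumulative: 92
Frame 6: OPEN (6+2=8). Cumulative: 100
Frame 7: OPEN (6+2=8). Cumulative: 108
Frame 8: OPEN (0+5=5). Cumulative: 113
Frame 9: OPEN (4+5=9). Cumulative: 122
Frame 10: STRIKE. Sum of all frame-10 rolls (10+10+5) = 25. Cumulative: 147

Answer: 30 56 76 88 92 100 108 113 122 147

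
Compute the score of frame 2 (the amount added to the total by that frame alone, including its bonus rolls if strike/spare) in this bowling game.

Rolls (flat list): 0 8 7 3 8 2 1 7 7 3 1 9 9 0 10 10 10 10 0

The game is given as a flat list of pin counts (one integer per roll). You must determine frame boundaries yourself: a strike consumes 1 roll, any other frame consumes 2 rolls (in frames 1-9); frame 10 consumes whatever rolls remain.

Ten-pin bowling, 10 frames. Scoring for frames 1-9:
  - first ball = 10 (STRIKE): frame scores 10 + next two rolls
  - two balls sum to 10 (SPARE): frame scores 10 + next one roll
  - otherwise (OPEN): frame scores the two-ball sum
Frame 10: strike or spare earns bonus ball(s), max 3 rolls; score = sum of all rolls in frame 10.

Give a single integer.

Frame 1: OPEN (0+8=8). Cumulative: 8
Frame 2: SPARE (7+3=10). 10 + next roll (8) = 18. Cumulative: 26
Frame 3: SPARE (8+2=10). 10 + next roll (1) = 11. Cumulative: 37
Frame 4: OPEN (1+7=8). Cumulative: 45

Answer: 18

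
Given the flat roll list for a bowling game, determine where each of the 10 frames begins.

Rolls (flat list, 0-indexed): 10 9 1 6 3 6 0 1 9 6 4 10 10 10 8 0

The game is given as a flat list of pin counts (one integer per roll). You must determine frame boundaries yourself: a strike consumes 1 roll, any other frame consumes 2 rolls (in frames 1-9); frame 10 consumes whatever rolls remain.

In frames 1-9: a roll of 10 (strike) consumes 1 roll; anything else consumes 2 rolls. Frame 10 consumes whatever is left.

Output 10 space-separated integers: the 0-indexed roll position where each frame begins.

Answer: 0 1 3 5 7 9 11 12 13 14

Derivation:
Frame 1 starts at roll index 0: roll=10 (strike), consumes 1 roll
Frame 2 starts at roll index 1: rolls=9,1 (sum=10), consumes 2 rolls
Frame 3 starts at roll index 3: rolls=6,3 (sum=9), consumes 2 rolls
Frame 4 starts at roll index 5: rolls=6,0 (sum=6), consumes 2 rolls
Frame 5 starts at roll index 7: rolls=1,9 (sum=10), consumes 2 rolls
Frame 6 starts at roll index 9: rolls=6,4 (sum=10), consumes 2 rolls
Frame 7 starts at roll index 11: roll=10 (strike), consumes 1 roll
Frame 8 starts at roll index 12: roll=10 (strike), consumes 1 roll
Frame 9 starts at roll index 13: roll=10 (strike), consumes 1 roll
Frame 10 starts at roll index 14: 2 remaining rolls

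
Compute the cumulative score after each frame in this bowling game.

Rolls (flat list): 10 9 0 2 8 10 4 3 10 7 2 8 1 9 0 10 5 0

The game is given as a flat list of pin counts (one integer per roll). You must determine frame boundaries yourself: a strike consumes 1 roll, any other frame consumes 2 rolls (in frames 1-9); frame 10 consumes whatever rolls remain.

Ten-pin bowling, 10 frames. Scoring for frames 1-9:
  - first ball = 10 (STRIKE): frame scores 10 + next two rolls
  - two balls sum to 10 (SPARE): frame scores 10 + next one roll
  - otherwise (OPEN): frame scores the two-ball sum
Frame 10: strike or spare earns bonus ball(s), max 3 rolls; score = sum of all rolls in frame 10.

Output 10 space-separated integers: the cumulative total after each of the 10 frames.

Frame 1: STRIKE. 10 + next two rolls (9+0) = 19. Cumulative: 19
Frame 2: OPEN (9+0=9). Cumulative: 28
Frame 3: SPARE (2+8=10). 10 + next roll (10) = 20. Cumulative: 48
Frame 4: STRIKE. 10 + next two rolls (4+3) = 17. Cumulative: 65
Frame 5: OPEN (4+3=7). Cumulative: 72
Frame 6: STRIKE. 10 + next two rolls (7+2) = 19. Cumulative: 91
Frame 7: OPEN (7+2=9). Cumulative: 100
Frame 8: OPEN (8+1=9). Cumulative: 109
Frame 9: OPEN (9+0=9). Cumulative: 118
Frame 10: STRIKE. Sum of all frame-10 rolls (10+5+0) = 15. Cumulative: 133

Answer: 19 28 48 65 72 91 100 109 118 133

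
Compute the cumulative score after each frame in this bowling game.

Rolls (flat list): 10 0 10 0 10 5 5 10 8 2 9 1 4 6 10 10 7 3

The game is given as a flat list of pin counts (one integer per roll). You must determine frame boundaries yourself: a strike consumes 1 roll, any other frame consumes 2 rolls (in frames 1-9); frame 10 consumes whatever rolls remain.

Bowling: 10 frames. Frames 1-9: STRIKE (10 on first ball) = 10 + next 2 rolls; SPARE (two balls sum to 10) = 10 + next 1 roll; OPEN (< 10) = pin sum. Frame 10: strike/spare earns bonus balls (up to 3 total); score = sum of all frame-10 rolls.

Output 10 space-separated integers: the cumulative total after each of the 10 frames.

Answer: 20 30 45 65 85 104 118 138 165 185

Derivation:
Frame 1: STRIKE. 10 + next two rolls (0+10) = 20. Cumulative: 20
Frame 2: SPARE (0+10=10). 10 + next roll (0) = 10. Cumulative: 30
Frame 3: SPARE (0+10=10). 10 + next roll (5) = 15. Cumulative: 45
Frame 4: SPARE (5+5=10). 10 + next roll (10) = 20. Cumulative: 65
Frame 5: STRIKE. 10 + next two rolls (8+2) = 20. Cumulative: 85
Frame 6: SPARE (8+2=10). 10 + next roll (9) = 19. Cumulative: 104
Frame 7: SPARE (9+1=10). 10 + next roll (4) = 14. Cumulative: 118
Frame 8: SPARE (4+6=10). 10 + next roll (10) = 20. Cumulative: 138
Frame 9: STRIKE. 10 + next two rolls (10+7) = 27. Cumulative: 165
Frame 10: STRIKE. Sum of all frame-10 rolls (10+7+3) = 20. Cumulative: 185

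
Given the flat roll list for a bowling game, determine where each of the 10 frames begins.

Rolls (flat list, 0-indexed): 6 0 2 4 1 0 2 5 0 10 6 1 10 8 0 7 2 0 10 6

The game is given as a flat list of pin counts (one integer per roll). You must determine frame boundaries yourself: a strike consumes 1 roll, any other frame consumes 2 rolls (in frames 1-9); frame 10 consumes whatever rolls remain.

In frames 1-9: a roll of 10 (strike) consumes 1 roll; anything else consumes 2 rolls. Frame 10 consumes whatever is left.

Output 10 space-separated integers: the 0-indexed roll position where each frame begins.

Frame 1 starts at roll index 0: rolls=6,0 (sum=6), consumes 2 rolls
Frame 2 starts at roll index 2: rolls=2,4 (sum=6), consumes 2 rolls
Frame 3 starts at roll index 4: rolls=1,0 (sum=1), consumes 2 rolls
Frame 4 starts at roll index 6: rolls=2,5 (sum=7), consumes 2 rolls
Frame 5 starts at roll index 8: rolls=0,10 (sum=10), consumes 2 rolls
Frame 6 starts at roll index 10: rolls=6,1 (sum=7), consumes 2 rolls
Frame 7 starts at roll index 12: roll=10 (strike), consumes 1 roll
Frame 8 starts at roll index 13: rolls=8,0 (sum=8), consumes 2 rolls
Frame 9 starts at roll index 15: rolls=7,2 (sum=9), consumes 2 rolls
Frame 10 starts at roll index 17: 3 remaining rolls

Answer: 0 2 4 6 8 10 12 13 15 17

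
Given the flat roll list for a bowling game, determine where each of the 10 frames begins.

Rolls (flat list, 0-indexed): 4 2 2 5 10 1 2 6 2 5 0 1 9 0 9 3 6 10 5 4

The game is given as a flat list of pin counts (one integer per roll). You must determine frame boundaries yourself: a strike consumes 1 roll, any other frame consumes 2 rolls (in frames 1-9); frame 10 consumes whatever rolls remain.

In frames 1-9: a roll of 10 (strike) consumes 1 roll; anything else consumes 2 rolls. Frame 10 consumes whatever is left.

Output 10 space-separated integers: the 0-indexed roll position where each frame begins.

Frame 1 starts at roll index 0: rolls=4,2 (sum=6), consumes 2 rolls
Frame 2 starts at roll index 2: rolls=2,5 (sum=7), consumes 2 rolls
Frame 3 starts at roll index 4: roll=10 (strike), consumes 1 roll
Frame 4 starts at roll index 5: rolls=1,2 (sum=3), consumes 2 rolls
Frame 5 starts at roll index 7: rolls=6,2 (sum=8), consumes 2 rolls
Frame 6 starts at roll index 9: rolls=5,0 (sum=5), consumes 2 rolls
Frame 7 starts at roll index 11: rolls=1,9 (sum=10), consumes 2 rolls
Frame 8 starts at roll index 13: rolls=0,9 (sum=9), consumes 2 rolls
Frame 9 starts at roll index 15: rolls=3,6 (sum=9), consumes 2 rolls
Frame 10 starts at roll index 17: 3 remaining rolls

Answer: 0 2 4 5 7 9 11 13 15 17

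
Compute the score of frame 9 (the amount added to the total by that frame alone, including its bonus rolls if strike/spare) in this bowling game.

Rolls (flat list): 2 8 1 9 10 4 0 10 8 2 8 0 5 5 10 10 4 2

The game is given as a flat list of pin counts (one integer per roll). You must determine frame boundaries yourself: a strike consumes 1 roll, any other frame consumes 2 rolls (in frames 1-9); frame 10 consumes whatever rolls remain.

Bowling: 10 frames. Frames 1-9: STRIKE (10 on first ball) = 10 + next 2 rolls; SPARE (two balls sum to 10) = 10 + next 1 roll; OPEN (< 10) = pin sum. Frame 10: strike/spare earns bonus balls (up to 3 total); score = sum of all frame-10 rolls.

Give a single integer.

Frame 1: SPARE (2+8=10). 10 + next roll (1) = 11. Cumulative: 11
Frame 2: SPARE (1+9=10). 10 + next roll (10) = 20. Cumulative: 31
Frame 3: STRIKE. 10 + next two rolls (4+0) = 14. Cumulative: 45
Frame 4: OPEN (4+0=4). Cumulative: 49
Frame 5: STRIKE. 10 + next two rolls (8+2) = 20. Cumulative: 69
Frame 6: SPARE (8+2=10). 10 + next roll (8) = 18. Cumulative: 87
Frame 7: OPEN (8+0=8). Cumulative: 95
Frame 8: SPARE (5+5=10). 10 + next roll (10) = 20. Cumulative: 115
Frame 9: STRIKE. 10 + next two rolls (10+4) = 24. Cumulative: 139
Frame 10: STRIKE. Sum of all frame-10 rolls (10+4+2) = 16. Cumulative: 155

Answer: 24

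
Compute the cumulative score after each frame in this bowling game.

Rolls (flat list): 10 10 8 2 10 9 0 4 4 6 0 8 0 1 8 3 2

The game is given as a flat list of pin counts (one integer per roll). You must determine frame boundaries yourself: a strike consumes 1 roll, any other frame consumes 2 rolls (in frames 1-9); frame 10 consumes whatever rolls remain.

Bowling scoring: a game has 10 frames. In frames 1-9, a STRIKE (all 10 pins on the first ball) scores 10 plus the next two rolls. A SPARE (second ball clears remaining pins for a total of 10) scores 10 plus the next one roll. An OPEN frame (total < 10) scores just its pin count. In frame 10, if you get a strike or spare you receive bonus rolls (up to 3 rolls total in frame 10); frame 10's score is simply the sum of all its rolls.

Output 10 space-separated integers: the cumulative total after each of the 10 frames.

Frame 1: STRIKE. 10 + next two rolls (10+8) = 28. Cumulative: 28
Frame 2: STRIKE. 10 + next two rolls (8+2) = 20. Cumulative: 48
Frame 3: SPARE (8+2=10). 10 + next roll (10) = 20. Cumulative: 68
Frame 4: STRIKE. 10 + next two rolls (9+0) = 19. Cumulative: 87
Frame 5: OPEN (9+0=9). Cumulative: 96
Frame 6: OPEN (4+4=8). Cumulative: 104
Frame 7: OPEN (6+0=6). Cumulative: 110
Frame 8: OPEN (8+0=8). Cumulative: 118
Frame 9: OPEN (1+8=9). Cumulative: 127
Frame 10: OPEN. Sum of all frame-10 rolls (3+2) = 5. Cumulative: 132

Answer: 28 48 68 87 96 104 110 118 127 132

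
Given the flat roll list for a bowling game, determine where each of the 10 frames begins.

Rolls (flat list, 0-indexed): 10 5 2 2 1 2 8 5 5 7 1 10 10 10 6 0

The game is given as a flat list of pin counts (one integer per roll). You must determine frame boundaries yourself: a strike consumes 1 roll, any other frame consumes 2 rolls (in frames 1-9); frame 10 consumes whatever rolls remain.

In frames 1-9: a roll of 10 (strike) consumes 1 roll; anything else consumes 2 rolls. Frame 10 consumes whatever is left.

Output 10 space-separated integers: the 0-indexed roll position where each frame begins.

Answer: 0 1 3 5 7 9 11 12 13 14

Derivation:
Frame 1 starts at roll index 0: roll=10 (strike), consumes 1 roll
Frame 2 starts at roll index 1: rolls=5,2 (sum=7), consumes 2 rolls
Frame 3 starts at roll index 3: rolls=2,1 (sum=3), consumes 2 rolls
Frame 4 starts at roll index 5: rolls=2,8 (sum=10), consumes 2 rolls
Frame 5 starts at roll index 7: rolls=5,5 (sum=10), consumes 2 rolls
Frame 6 starts at roll index 9: rolls=7,1 (sum=8), consumes 2 rolls
Frame 7 starts at roll index 11: roll=10 (strike), consumes 1 roll
Frame 8 starts at roll index 12: roll=10 (strike), consumes 1 roll
Frame 9 starts at roll index 13: roll=10 (strike), consumes 1 roll
Frame 10 starts at roll index 14: 2 remaining rolls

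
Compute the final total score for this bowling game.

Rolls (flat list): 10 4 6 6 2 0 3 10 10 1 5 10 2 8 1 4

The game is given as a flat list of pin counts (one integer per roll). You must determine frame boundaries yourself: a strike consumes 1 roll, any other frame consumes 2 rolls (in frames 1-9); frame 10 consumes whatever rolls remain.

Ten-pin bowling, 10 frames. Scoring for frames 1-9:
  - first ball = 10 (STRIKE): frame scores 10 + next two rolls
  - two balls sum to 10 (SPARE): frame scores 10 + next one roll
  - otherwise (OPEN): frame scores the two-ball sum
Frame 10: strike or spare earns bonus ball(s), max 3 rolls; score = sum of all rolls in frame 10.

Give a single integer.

Frame 1: STRIKE. 10 + next two rolls (4+6) = 20. Cumulative: 20
Frame 2: SPARE (4+6=10). 10 + next roll (6) = 16. Cumulative: 36
Frame 3: OPEN (6+2=8). Cumulative: 44
Frame 4: OPEN (0+3=3). Cumulative: 47
Frame 5: STRIKE. 10 + next two rolls (10+1) = 21. Cumulative: 68
Frame 6: STRIKE. 10 + next two rolls (1+5) = 16. Cumulative: 84
Frame 7: OPEN (1+5=6). Cumulative: 90
Frame 8: STRIKE. 10 + next two rolls (2+8) = 20. Cumulative: 110
Frame 9: SPARE (2+8=10). 10 + next roll (1) = 11. Cumulative: 121
Frame 10: OPEN. Sum of all frame-10 rolls (1+4) = 5. Cumulative: 126

Answer: 126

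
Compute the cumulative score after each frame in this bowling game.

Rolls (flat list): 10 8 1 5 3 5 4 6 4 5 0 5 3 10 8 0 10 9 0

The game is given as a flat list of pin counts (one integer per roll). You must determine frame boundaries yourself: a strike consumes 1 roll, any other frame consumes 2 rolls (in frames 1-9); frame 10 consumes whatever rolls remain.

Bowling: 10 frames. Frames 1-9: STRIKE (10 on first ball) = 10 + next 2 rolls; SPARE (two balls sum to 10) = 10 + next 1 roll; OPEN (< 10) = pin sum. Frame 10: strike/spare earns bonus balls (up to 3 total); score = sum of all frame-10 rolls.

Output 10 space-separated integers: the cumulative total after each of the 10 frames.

Answer: 19 28 36 45 60 65 73 91 99 118

Derivation:
Frame 1: STRIKE. 10 + next two rolls (8+1) = 19. Cumulative: 19
Frame 2: OPEN (8+1=9). Cumulative: 28
Frame 3: OPEN (5+3=8). Cumulative: 36
Frame 4: OPEN (5+4=9). Cumulative: 45
Frame 5: SPARE (6+4=10). 10 + next roll (5) = 15. Cumulative: 60
Frame 6: OPEN (5+0=5). Cumulative: 65
Frame 7: OPEN (5+3=8). Cumulative: 73
Frame 8: STRIKE. 10 + next two rolls (8+0) = 18. Cumulative: 91
Frame 9: OPEN (8+0=8). Cumulative: 99
Frame 10: STRIKE. Sum of all frame-10 rolls (10+9+0) = 19. Cumulative: 118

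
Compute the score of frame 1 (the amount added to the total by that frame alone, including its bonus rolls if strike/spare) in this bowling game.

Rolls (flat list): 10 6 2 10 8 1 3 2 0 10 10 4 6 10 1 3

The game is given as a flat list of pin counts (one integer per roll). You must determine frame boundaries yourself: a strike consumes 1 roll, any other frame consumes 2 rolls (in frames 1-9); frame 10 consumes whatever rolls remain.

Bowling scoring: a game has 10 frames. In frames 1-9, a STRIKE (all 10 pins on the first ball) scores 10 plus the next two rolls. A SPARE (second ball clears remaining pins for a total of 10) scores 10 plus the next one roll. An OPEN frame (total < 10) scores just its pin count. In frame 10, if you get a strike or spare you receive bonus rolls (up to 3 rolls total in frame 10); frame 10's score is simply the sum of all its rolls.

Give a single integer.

Frame 1: STRIKE. 10 + next two rolls (6+2) = 18. Cumulative: 18
Frame 2: OPEN (6+2=8). Cumulative: 26
Frame 3: STRIKE. 10 + next two rolls (8+1) = 19. Cumulative: 45

Answer: 18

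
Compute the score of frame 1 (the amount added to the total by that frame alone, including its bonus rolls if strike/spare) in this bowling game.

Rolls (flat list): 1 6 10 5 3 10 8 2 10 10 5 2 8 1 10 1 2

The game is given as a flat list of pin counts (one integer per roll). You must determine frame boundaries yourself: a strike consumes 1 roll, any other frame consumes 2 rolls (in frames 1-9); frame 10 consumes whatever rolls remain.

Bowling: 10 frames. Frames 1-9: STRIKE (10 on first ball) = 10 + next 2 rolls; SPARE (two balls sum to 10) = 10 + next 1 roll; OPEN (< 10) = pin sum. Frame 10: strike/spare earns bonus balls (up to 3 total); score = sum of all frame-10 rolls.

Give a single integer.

Frame 1: OPEN (1+6=7). Cumulative: 7
Frame 2: STRIKE. 10 + next two rolls (5+3) = 18. Cumulative: 25
Frame 3: OPEN (5+3=8). Cumulative: 33

Answer: 7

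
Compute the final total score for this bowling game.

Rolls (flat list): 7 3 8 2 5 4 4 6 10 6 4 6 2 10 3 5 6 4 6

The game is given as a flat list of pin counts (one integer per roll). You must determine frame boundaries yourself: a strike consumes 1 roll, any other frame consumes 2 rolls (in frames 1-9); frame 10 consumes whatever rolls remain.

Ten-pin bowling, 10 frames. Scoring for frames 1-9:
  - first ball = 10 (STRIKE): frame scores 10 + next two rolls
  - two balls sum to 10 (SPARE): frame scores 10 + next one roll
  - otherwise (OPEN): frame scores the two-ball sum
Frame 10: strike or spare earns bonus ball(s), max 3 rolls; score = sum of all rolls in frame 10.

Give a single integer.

Answer: 148

Derivation:
Frame 1: SPARE (7+3=10). 10 + next roll (8) = 18. Cumulative: 18
Frame 2: SPARE (8+2=10). 10 + next roll (5) = 15. Cumulative: 33
Frame 3: OPEN (5+4=9). Cumulative: 42
Frame 4: SPARE (4+6=10). 10 + next roll (10) = 20. Cumulative: 62
Frame 5: STRIKE. 10 + next two rolls (6+4) = 20. Cumulative: 82
Frame 6: SPARE (6+4=10). 10 + next roll (6) = 16. Cumulative: 98
Frame 7: OPEN (6+2=8). Cumulative: 106
Frame 8: STRIKE. 10 + next two rolls (3+5) = 18. Cumulative: 124
Frame 9: OPEN (3+5=8). Cumulative: 132
Frame 10: SPARE. Sum of all frame-10 rolls (6+4+6) = 16. Cumulative: 148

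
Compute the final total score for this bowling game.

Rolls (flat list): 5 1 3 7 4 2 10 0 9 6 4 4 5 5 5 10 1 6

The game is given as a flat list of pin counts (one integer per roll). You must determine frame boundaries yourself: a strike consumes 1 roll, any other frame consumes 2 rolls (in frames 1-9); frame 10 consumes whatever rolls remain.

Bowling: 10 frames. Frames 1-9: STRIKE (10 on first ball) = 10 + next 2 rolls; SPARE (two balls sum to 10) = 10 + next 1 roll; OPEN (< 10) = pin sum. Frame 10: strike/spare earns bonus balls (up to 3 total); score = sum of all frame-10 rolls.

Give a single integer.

Answer: 121

Derivation:
Frame 1: OPEN (5+1=6). Cumulative: 6
Frame 2: SPARE (3+7=10). 10 + next roll (4) = 14. Cumulative: 20
Frame 3: OPEN (4+2=6). Cumulative: 26
Frame 4: STRIKE. 10 + next two rolls (0+9) = 19. Cumulative: 45
Frame 5: OPEN (0+9=9). Cumulative: 54
Frame 6: SPARE (6+4=10). 10 + next roll (4) = 14. Cumulative: 68
Frame 7: OPEN (4+5=9). Cumulative: 77
Frame 8: SPARE (5+5=10). 10 + next roll (10) = 20. Cumulative: 97
Frame 9: STRIKE. 10 + next two rolls (1+6) = 17. Cumulative: 114
Frame 10: OPEN. Sum of all frame-10 rolls (1+6) = 7. Cumulative: 121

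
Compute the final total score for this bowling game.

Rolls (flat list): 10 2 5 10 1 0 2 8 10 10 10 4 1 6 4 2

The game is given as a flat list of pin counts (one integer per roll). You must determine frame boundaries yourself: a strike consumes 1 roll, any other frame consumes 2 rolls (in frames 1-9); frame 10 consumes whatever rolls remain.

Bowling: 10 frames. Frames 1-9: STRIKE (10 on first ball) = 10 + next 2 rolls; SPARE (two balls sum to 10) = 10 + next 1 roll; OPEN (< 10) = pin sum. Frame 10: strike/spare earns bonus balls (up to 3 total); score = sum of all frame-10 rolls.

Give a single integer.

Frame 1: STRIKE. 10 + next two rolls (2+5) = 17. Cumulative: 17
Frame 2: OPEN (2+5=7). Cumulative: 24
Frame 3: STRIKE. 10 + next two rolls (1+0) = 11. Cumulative: 35
Frame 4: OPEN (1+0=1). Cumulative: 36
Frame 5: SPARE (2+8=10). 10 + next roll (10) = 20. Cumulative: 56
Frame 6: STRIKE. 10 + next two rolls (10+10) = 30. Cumulative: 86
Frame 7: STRIKE. 10 + next two rolls (10+4) = 24. Cumulative: 110
Frame 8: STRIKE. 10 + next two rolls (4+1) = 15. Cumulative: 125
Frame 9: OPEN (4+1=5). Cumulative: 130
Frame 10: SPARE. Sum of all frame-10 rolls (6+4+2) = 12. Cumulative: 142

Answer: 142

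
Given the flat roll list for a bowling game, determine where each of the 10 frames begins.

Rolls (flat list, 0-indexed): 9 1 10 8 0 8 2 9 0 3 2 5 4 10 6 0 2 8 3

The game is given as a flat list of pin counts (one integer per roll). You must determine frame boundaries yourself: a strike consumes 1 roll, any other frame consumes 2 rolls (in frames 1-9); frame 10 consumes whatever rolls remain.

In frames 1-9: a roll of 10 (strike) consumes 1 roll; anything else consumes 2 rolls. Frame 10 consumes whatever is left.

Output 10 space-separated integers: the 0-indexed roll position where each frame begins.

Answer: 0 2 3 5 7 9 11 13 14 16

Derivation:
Frame 1 starts at roll index 0: rolls=9,1 (sum=10), consumes 2 rolls
Frame 2 starts at roll index 2: roll=10 (strike), consumes 1 roll
Frame 3 starts at roll index 3: rolls=8,0 (sum=8), consumes 2 rolls
Frame 4 starts at roll index 5: rolls=8,2 (sum=10), consumes 2 rolls
Frame 5 starts at roll index 7: rolls=9,0 (sum=9), consumes 2 rolls
Frame 6 starts at roll index 9: rolls=3,2 (sum=5), consumes 2 rolls
Frame 7 starts at roll index 11: rolls=5,4 (sum=9), consumes 2 rolls
Frame 8 starts at roll index 13: roll=10 (strike), consumes 1 roll
Frame 9 starts at roll index 14: rolls=6,0 (sum=6), consumes 2 rolls
Frame 10 starts at roll index 16: 3 remaining rolls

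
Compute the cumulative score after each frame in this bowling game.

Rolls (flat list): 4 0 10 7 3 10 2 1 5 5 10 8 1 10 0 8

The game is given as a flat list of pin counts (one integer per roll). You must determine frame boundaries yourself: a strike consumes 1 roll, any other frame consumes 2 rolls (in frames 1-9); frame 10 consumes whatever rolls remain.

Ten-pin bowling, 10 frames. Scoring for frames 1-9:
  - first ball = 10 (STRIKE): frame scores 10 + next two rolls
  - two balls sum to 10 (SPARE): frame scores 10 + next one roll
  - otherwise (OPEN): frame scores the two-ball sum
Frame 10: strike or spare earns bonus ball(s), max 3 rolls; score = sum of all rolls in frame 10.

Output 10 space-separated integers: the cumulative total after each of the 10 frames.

Frame 1: OPEN (4+0=4). Cumulative: 4
Frame 2: STRIKE. 10 + next two rolls (7+3) = 20. Cumulative: 24
Frame 3: SPARE (7+3=10). 10 + next roll (10) = 20. Cumulative: 44
Frame 4: STRIKE. 10 + next two rolls (2+1) = 13. Cumulative: 57
Frame 5: OPEN (2+1=3). Cumulative: 60
Frame 6: SPARE (5+5=10). 10 + next roll (10) = 20. Cumulative: 80
Frame 7: STRIKE. 10 + next two rolls (8+1) = 19. Cumulative: 99
Frame 8: OPEN (8+1=9). Cumulative: 108
Frame 9: STRIKE. 10 + next two rolls (0+8) = 18. Cumulative: 126
Frame 10: OPEN. Sum of all frame-10 rolls (0+8) = 8. Cumulative: 134

Answer: 4 24 44 57 60 80 99 108 126 134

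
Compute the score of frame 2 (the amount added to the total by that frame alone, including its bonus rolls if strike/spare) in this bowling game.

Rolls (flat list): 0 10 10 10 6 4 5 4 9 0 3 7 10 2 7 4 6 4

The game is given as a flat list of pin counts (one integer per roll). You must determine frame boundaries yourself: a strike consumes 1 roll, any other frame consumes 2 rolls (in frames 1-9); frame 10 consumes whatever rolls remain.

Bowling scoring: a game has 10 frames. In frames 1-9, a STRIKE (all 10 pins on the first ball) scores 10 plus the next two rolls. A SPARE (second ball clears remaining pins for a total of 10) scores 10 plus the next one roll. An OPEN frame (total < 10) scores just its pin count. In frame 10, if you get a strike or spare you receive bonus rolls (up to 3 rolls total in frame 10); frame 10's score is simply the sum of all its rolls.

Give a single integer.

Frame 1: SPARE (0+10=10). 10 + next roll (10) = 20. Cumulative: 20
Frame 2: STRIKE. 10 + next two rolls (10+6) = 26. Cumulative: 46
Frame 3: STRIKE. 10 + next two rolls (6+4) = 20. Cumulative: 66
Frame 4: SPARE (6+4=10). 10 + next roll (5) = 15. Cumulative: 81

Answer: 26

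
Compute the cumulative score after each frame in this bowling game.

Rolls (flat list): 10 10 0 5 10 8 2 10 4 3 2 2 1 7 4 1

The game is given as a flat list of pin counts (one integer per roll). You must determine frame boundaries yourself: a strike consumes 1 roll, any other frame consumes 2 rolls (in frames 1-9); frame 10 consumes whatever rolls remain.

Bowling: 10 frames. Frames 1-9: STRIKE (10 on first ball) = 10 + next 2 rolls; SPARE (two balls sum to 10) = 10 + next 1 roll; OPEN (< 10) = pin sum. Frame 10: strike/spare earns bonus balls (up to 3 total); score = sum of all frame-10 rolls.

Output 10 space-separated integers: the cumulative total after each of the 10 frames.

Answer: 20 35 40 60 80 97 104 108 116 121

Derivation:
Frame 1: STRIKE. 10 + next two rolls (10+0) = 20. Cumulative: 20
Frame 2: STRIKE. 10 + next two rolls (0+5) = 15. Cumulative: 35
Frame 3: OPEN (0+5=5). Cumulative: 40
Frame 4: STRIKE. 10 + next two rolls (8+2) = 20. Cumulative: 60
Frame 5: SPARE (8+2=10). 10 + next roll (10) = 20. Cumulative: 80
Frame 6: STRIKE. 10 + next two rolls (4+3) = 17. Cumulative: 97
Frame 7: OPEN (4+3=7). Cumulative: 104
Frame 8: OPEN (2+2=4). Cumulative: 108
Frame 9: OPEN (1+7=8). Cumulative: 116
Frame 10: OPEN. Sum of all frame-10 rolls (4+1) = 5. Cumulative: 121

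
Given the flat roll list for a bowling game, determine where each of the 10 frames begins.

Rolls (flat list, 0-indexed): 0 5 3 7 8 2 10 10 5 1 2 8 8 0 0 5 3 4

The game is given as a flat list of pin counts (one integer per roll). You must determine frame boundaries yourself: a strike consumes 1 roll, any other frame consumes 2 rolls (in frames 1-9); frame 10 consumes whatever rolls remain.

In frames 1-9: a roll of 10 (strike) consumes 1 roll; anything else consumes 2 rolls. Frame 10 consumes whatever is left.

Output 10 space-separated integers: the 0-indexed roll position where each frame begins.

Answer: 0 2 4 6 7 8 10 12 14 16

Derivation:
Frame 1 starts at roll index 0: rolls=0,5 (sum=5), consumes 2 rolls
Frame 2 starts at roll index 2: rolls=3,7 (sum=10), consumes 2 rolls
Frame 3 starts at roll index 4: rolls=8,2 (sum=10), consumes 2 rolls
Frame 4 starts at roll index 6: roll=10 (strike), consumes 1 roll
Frame 5 starts at roll index 7: roll=10 (strike), consumes 1 roll
Frame 6 starts at roll index 8: rolls=5,1 (sum=6), consumes 2 rolls
Frame 7 starts at roll index 10: rolls=2,8 (sum=10), consumes 2 rolls
Frame 8 starts at roll index 12: rolls=8,0 (sum=8), consumes 2 rolls
Frame 9 starts at roll index 14: rolls=0,5 (sum=5), consumes 2 rolls
Frame 10 starts at roll index 16: 2 remaining rolls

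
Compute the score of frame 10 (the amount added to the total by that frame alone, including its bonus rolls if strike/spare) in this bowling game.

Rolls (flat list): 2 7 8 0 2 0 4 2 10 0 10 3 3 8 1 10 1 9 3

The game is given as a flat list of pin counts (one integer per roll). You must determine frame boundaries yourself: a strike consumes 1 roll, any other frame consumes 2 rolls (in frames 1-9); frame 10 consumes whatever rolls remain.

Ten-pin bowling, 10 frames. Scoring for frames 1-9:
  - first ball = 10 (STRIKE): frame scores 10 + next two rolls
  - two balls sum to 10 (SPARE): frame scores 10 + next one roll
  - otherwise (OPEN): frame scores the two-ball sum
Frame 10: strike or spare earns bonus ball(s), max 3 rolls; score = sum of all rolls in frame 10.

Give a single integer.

Answer: 13

Derivation:
Frame 1: OPEN (2+7=9). Cumulative: 9
Frame 2: OPEN (8+0=8). Cumulative: 17
Frame 3: OPEN (2+0=2). Cumulative: 19
Frame 4: OPEN (4+2=6). Cumulative: 25
Frame 5: STRIKE. 10 + next two rolls (0+10) = 20. Cumulative: 45
Frame 6: SPARE (0+10=10). 10 + next roll (3) = 13. Cumulative: 58
Frame 7: OPEN (3+3=6). Cumulative: 64
Frame 8: OPEN (8+1=9). Cumulative: 73
Frame 9: STRIKE. 10 + next two rolls (1+9) = 20. Cumulative: 93
Frame 10: SPARE. Sum of all frame-10 rolls (1+9+3) = 13. Cumulative: 106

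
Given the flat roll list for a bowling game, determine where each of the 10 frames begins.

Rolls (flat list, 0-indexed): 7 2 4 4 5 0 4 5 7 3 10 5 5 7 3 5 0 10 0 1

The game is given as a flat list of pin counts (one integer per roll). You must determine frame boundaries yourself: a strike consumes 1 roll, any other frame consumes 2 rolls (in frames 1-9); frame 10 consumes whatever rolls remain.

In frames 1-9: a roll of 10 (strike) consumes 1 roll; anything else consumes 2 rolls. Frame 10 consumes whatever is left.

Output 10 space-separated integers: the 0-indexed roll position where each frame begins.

Frame 1 starts at roll index 0: rolls=7,2 (sum=9), consumes 2 rolls
Frame 2 starts at roll index 2: rolls=4,4 (sum=8), consumes 2 rolls
Frame 3 starts at roll index 4: rolls=5,0 (sum=5), consumes 2 rolls
Frame 4 starts at roll index 6: rolls=4,5 (sum=9), consumes 2 rolls
Frame 5 starts at roll index 8: rolls=7,3 (sum=10), consumes 2 rolls
Frame 6 starts at roll index 10: roll=10 (strike), consumes 1 roll
Frame 7 starts at roll index 11: rolls=5,5 (sum=10), consumes 2 rolls
Frame 8 starts at roll index 13: rolls=7,3 (sum=10), consumes 2 rolls
Frame 9 starts at roll index 15: rolls=5,0 (sum=5), consumes 2 rolls
Frame 10 starts at roll index 17: 3 remaining rolls

Answer: 0 2 4 6 8 10 11 13 15 17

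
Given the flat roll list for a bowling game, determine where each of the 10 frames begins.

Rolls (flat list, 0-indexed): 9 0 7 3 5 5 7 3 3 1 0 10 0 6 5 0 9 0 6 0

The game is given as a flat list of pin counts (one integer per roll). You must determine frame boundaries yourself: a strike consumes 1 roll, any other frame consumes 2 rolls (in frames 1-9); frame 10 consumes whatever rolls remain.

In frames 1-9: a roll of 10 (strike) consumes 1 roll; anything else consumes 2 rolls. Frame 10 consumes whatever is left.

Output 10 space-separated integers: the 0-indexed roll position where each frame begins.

Answer: 0 2 4 6 8 10 12 14 16 18

Derivation:
Frame 1 starts at roll index 0: rolls=9,0 (sum=9), consumes 2 rolls
Frame 2 starts at roll index 2: rolls=7,3 (sum=10), consumes 2 rolls
Frame 3 starts at roll index 4: rolls=5,5 (sum=10), consumes 2 rolls
Frame 4 starts at roll index 6: rolls=7,3 (sum=10), consumes 2 rolls
Frame 5 starts at roll index 8: rolls=3,1 (sum=4), consumes 2 rolls
Frame 6 starts at roll index 10: rolls=0,10 (sum=10), consumes 2 rolls
Frame 7 starts at roll index 12: rolls=0,6 (sum=6), consumes 2 rolls
Frame 8 starts at roll index 14: rolls=5,0 (sum=5), consumes 2 rolls
Frame 9 starts at roll index 16: rolls=9,0 (sum=9), consumes 2 rolls
Frame 10 starts at roll index 18: 2 remaining rolls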